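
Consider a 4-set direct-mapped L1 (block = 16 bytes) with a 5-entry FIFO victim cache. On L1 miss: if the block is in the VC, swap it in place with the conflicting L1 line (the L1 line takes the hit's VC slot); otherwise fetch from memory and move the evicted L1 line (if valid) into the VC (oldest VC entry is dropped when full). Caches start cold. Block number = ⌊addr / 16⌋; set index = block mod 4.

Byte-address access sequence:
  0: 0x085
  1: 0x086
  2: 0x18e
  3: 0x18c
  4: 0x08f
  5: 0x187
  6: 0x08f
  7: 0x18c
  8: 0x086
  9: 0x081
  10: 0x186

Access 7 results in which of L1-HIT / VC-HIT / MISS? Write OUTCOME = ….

OUTCOME = VC-HIT

  [0] addr=0x85 blk=8 s=0: MISS | VC []
  [1] addr=0x86 blk=8 s=0: L1-HIT | VC []
  [2] addr=0x18e blk=24 s=0: MISS | VC [8]
  [3] addr=0x18c blk=24 s=0: L1-HIT | VC [8]
  [4] addr=0x8f blk=8 s=0: VC-HIT | VC [24]
  [5] addr=0x187 blk=24 s=0: VC-HIT | VC [8]
  [6] addr=0x8f blk=8 s=0: VC-HIT | VC [24]
  [7] addr=0x18c blk=24 s=0: VC-HIT | VC [8]
  [8] addr=0x86 blk=8 s=0: VC-HIT | VC [24]
  [9] addr=0x81 blk=8 s=0: L1-HIT | VC [24]
  [10] addr=0x186 blk=24 s=0: VC-HIT | VC [8]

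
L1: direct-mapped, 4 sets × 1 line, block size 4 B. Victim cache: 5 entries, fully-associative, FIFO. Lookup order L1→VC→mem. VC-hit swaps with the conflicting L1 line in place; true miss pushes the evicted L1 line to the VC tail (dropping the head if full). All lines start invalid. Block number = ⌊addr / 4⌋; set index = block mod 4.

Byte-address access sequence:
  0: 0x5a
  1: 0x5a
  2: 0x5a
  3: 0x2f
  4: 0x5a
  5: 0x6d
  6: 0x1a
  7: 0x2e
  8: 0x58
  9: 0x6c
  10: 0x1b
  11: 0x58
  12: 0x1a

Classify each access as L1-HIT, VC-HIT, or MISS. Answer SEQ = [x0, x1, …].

0: 0x5a (blk 22, set 2) → MISS  vc=[]
1: 0x5a (blk 22, set 2) → L1-HIT  vc=[]
2: 0x5a (blk 22, set 2) → L1-HIT  vc=[]
3: 0x2f (blk 11, set 3) → MISS  vc=[]
4: 0x5a (blk 22, set 2) → L1-HIT  vc=[]
5: 0x6d (blk 27, set 3) → MISS  vc=[11]
6: 0x1a (blk 6, set 2) → MISS  vc=[11, 22]
7: 0x2e (blk 11, set 3) → VC-HIT  vc=[27, 22]
8: 0x58 (blk 22, set 2) → VC-HIT  vc=[27, 6]
9: 0x6c (blk 27, set 3) → VC-HIT  vc=[11, 6]
10: 0x1b (blk 6, set 2) → VC-HIT  vc=[11, 22]
11: 0x58 (blk 22, set 2) → VC-HIT  vc=[11, 6]
12: 0x1a (blk 6, set 2) → VC-HIT  vc=[11, 22]

SEQ = [MISS, L1-HIT, L1-HIT, MISS, L1-HIT, MISS, MISS, VC-HIT, VC-HIT, VC-HIT, VC-HIT, VC-HIT, VC-HIT]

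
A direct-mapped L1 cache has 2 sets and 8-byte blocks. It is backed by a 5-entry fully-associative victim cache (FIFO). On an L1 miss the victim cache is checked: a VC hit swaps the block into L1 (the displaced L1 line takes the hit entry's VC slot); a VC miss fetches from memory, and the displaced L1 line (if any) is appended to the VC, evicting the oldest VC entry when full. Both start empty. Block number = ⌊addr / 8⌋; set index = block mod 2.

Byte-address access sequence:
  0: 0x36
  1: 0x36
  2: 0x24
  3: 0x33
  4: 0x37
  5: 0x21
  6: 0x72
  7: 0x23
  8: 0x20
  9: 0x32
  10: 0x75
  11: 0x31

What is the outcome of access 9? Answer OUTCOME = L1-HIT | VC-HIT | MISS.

OUTCOME = VC-HIT

0: 0x36 (blk 6, set 0) → MISS  vc=[]
1: 0x36 (blk 6, set 0) → L1-HIT  vc=[]
2: 0x24 (blk 4, set 0) → MISS  vc=[6]
3: 0x33 (blk 6, set 0) → VC-HIT  vc=[4]
4: 0x37 (blk 6, set 0) → L1-HIT  vc=[4]
5: 0x21 (blk 4, set 0) → VC-HIT  vc=[6]
6: 0x72 (blk 14, set 0) → MISS  vc=[6, 4]
7: 0x23 (blk 4, set 0) → VC-HIT  vc=[6, 14]
8: 0x20 (blk 4, set 0) → L1-HIT  vc=[6, 14]
9: 0x32 (blk 6, set 0) → VC-HIT  vc=[4, 14]
10: 0x75 (blk 14, set 0) → VC-HIT  vc=[4, 6]
11: 0x31 (blk 6, set 0) → VC-HIT  vc=[4, 14]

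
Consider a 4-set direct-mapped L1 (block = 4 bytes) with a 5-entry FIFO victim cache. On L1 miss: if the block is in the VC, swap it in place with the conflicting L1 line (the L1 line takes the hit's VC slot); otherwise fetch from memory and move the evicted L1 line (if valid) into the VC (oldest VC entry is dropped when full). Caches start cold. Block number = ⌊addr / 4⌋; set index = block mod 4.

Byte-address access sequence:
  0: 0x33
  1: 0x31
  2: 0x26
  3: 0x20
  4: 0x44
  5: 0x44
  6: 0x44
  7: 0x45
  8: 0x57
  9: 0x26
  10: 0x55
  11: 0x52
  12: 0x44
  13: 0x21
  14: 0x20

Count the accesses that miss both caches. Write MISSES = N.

  [0] addr=0x33 blk=12 s=0: MISS | VC []
  [1] addr=0x31 blk=12 s=0: L1-HIT | VC []
  [2] addr=0x26 blk=9 s=1: MISS | VC []
  [3] addr=0x20 blk=8 s=0: MISS | VC [12]
  [4] addr=0x44 blk=17 s=1: MISS | VC [12, 9]
  [5] addr=0x44 blk=17 s=1: L1-HIT | VC [12, 9]
  [6] addr=0x44 blk=17 s=1: L1-HIT | VC [12, 9]
  [7] addr=0x45 blk=17 s=1: L1-HIT | VC [12, 9]
  [8] addr=0x57 blk=21 s=1: MISS | VC [12, 9, 17]
  [9] addr=0x26 blk=9 s=1: VC-HIT | VC [12, 21, 17]
  [10] addr=0x55 blk=21 s=1: VC-HIT | VC [12, 9, 17]
  [11] addr=0x52 blk=20 s=0: MISS | VC [12, 9, 17, 8]
  [12] addr=0x44 blk=17 s=1: VC-HIT | VC [12, 9, 21, 8]
  [13] addr=0x21 blk=8 s=0: VC-HIT | VC [12, 9, 21, 20]
  [14] addr=0x20 blk=8 s=0: L1-HIT | VC [12, 9, 21, 20]

MISSES = 6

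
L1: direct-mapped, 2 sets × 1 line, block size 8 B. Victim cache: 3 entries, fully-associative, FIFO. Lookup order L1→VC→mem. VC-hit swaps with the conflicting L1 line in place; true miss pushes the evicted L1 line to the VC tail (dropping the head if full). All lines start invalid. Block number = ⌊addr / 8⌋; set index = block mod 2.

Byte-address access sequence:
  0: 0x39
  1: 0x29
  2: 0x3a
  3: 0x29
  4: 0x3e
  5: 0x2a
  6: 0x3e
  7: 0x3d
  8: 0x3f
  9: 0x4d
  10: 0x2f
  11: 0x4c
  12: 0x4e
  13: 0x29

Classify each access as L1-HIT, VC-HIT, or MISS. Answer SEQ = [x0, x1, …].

#0 0x39→b7/s1 MISS; vc=[]
#1 0x29→b5/s1 MISS; vc=[7]
#2 0x3a→b7/s1 VC-HIT; vc=[5]
#3 0x29→b5/s1 VC-HIT; vc=[7]
#4 0x3e→b7/s1 VC-HIT; vc=[5]
#5 0x2a→b5/s1 VC-HIT; vc=[7]
#6 0x3e→b7/s1 VC-HIT; vc=[5]
#7 0x3d→b7/s1 L1-HIT; vc=[5]
#8 0x3f→b7/s1 L1-HIT; vc=[5]
#9 0x4d→b9/s1 MISS; vc=[5,7]
#10 0x2f→b5/s1 VC-HIT; vc=[9,7]
#11 0x4c→b9/s1 VC-HIT; vc=[5,7]
#12 0x4e→b9/s1 L1-HIT; vc=[5,7]
#13 0x29→b5/s1 VC-HIT; vc=[9,7]

SEQ = [MISS, MISS, VC-HIT, VC-HIT, VC-HIT, VC-HIT, VC-HIT, L1-HIT, L1-HIT, MISS, VC-HIT, VC-HIT, L1-HIT, VC-HIT]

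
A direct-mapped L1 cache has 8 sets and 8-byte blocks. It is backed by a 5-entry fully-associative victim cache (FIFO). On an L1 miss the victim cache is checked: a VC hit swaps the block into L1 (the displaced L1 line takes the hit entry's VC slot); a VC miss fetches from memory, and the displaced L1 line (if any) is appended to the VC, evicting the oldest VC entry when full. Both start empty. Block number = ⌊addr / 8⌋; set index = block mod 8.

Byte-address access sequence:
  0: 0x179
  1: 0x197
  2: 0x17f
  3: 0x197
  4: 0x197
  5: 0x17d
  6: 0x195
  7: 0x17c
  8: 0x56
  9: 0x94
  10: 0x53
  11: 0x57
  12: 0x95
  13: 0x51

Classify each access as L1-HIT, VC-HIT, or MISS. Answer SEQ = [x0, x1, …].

SEQ = [MISS, MISS, L1-HIT, L1-HIT, L1-HIT, L1-HIT, L1-HIT, L1-HIT, MISS, MISS, VC-HIT, L1-HIT, VC-HIT, VC-HIT]

#0 0x179→b47/s7 MISS; vc=[]
#1 0x197→b50/s2 MISS; vc=[]
#2 0x17f→b47/s7 L1-HIT; vc=[]
#3 0x197→b50/s2 L1-HIT; vc=[]
#4 0x197→b50/s2 L1-HIT; vc=[]
#5 0x17d→b47/s7 L1-HIT; vc=[]
#6 0x195→b50/s2 L1-HIT; vc=[]
#7 0x17c→b47/s7 L1-HIT; vc=[]
#8 0x56→b10/s2 MISS; vc=[50]
#9 0x94→b18/s2 MISS; vc=[50,10]
#10 0x53→b10/s2 VC-HIT; vc=[50,18]
#11 0x57→b10/s2 L1-HIT; vc=[50,18]
#12 0x95→b18/s2 VC-HIT; vc=[50,10]
#13 0x51→b10/s2 VC-HIT; vc=[50,18]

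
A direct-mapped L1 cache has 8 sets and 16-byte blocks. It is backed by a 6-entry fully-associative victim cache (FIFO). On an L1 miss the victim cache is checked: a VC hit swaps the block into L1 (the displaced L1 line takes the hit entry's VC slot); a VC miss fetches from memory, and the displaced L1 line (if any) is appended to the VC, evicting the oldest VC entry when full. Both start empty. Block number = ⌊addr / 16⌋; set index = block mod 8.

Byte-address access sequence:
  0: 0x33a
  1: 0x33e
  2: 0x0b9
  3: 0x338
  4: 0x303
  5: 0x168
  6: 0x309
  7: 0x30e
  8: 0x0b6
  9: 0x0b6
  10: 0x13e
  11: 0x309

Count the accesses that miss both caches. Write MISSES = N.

#0 0x33a→b51/s3 MISS; vc=[]
#1 0x33e→b51/s3 L1-HIT; vc=[]
#2 0xb9→b11/s3 MISS; vc=[51]
#3 0x338→b51/s3 VC-HIT; vc=[11]
#4 0x303→b48/s0 MISS; vc=[11]
#5 0x168→b22/s6 MISS; vc=[11]
#6 0x309→b48/s0 L1-HIT; vc=[11]
#7 0x30e→b48/s0 L1-HIT; vc=[11]
#8 0xb6→b11/s3 VC-HIT; vc=[51]
#9 0xb6→b11/s3 L1-HIT; vc=[51]
#10 0x13e→b19/s3 MISS; vc=[51,11]
#11 0x309→b48/s0 L1-HIT; vc=[51,11]

MISSES = 5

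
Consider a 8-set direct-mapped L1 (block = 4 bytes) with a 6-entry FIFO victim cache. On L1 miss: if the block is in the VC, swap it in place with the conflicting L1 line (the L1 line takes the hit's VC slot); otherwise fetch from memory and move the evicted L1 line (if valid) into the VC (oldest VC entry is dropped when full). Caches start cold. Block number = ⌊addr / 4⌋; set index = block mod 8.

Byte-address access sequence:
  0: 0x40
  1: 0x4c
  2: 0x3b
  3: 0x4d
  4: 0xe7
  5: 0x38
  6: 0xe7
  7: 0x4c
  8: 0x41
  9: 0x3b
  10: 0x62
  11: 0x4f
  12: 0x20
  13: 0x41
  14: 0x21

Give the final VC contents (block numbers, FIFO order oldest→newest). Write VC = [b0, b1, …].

VC = [16, 24]

  [0] addr=0x40 blk=16 s=0: MISS | VC []
  [1] addr=0x4c blk=19 s=3: MISS | VC []
  [2] addr=0x3b blk=14 s=6: MISS | VC []
  [3] addr=0x4d blk=19 s=3: L1-HIT | VC []
  [4] addr=0xe7 blk=57 s=1: MISS | VC []
  [5] addr=0x38 blk=14 s=6: L1-HIT | VC []
  [6] addr=0xe7 blk=57 s=1: L1-HIT | VC []
  [7] addr=0x4c blk=19 s=3: L1-HIT | VC []
  [8] addr=0x41 blk=16 s=0: L1-HIT | VC []
  [9] addr=0x3b blk=14 s=6: L1-HIT | VC []
  [10] addr=0x62 blk=24 s=0: MISS | VC [16]
  [11] addr=0x4f blk=19 s=3: L1-HIT | VC [16]
  [12] addr=0x20 blk=8 s=0: MISS | VC [16, 24]
  [13] addr=0x41 blk=16 s=0: VC-HIT | VC [8, 24]
  [14] addr=0x21 blk=8 s=0: VC-HIT | VC [16, 24]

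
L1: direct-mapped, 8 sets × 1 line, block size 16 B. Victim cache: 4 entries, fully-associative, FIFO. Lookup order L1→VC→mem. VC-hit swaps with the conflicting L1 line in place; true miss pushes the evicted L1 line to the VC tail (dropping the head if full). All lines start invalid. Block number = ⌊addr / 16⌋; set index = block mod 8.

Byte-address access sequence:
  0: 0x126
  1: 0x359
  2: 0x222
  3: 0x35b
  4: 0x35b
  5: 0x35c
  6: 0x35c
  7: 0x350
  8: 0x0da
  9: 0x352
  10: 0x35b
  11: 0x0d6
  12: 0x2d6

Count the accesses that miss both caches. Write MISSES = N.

MISSES = 5

#0 0x126→b18/s2 MISS; vc=[]
#1 0x359→b53/s5 MISS; vc=[]
#2 0x222→b34/s2 MISS; vc=[18]
#3 0x35b→b53/s5 L1-HIT; vc=[18]
#4 0x35b→b53/s5 L1-HIT; vc=[18]
#5 0x35c→b53/s5 L1-HIT; vc=[18]
#6 0x35c→b53/s5 L1-HIT; vc=[18]
#7 0x350→b53/s5 L1-HIT; vc=[18]
#8 0xda→b13/s5 MISS; vc=[18,53]
#9 0x352→b53/s5 VC-HIT; vc=[18,13]
#10 0x35b→b53/s5 L1-HIT; vc=[18,13]
#11 0xd6→b13/s5 VC-HIT; vc=[18,53]
#12 0x2d6→b45/s5 MISS; vc=[18,53,13]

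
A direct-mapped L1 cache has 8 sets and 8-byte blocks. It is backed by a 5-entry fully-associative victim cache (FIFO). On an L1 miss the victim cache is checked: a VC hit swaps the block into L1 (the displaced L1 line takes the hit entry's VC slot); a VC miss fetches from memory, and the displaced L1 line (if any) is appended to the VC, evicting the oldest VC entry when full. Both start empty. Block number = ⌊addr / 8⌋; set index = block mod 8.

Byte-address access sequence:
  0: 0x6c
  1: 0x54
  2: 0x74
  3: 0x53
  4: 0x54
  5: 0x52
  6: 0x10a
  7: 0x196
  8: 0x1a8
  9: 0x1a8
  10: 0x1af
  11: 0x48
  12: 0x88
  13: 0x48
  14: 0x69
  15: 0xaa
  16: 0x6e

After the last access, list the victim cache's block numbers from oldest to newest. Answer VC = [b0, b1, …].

#0 0x6c→b13/s5 MISS; vc=[]
#1 0x54→b10/s2 MISS; vc=[]
#2 0x74→b14/s6 MISS; vc=[]
#3 0x53→b10/s2 L1-HIT; vc=[]
#4 0x54→b10/s2 L1-HIT; vc=[]
#5 0x52→b10/s2 L1-HIT; vc=[]
#6 0x10a→b33/s1 MISS; vc=[]
#7 0x196→b50/s2 MISS; vc=[10]
#8 0x1a8→b53/s5 MISS; vc=[10,13]
#9 0x1a8→b53/s5 L1-HIT; vc=[10,13]
#10 0x1af→b53/s5 L1-HIT; vc=[10,13]
#11 0x48→b9/s1 MISS; vc=[10,13,33]
#12 0x88→b17/s1 MISS; vc=[10,13,33,9]
#13 0x48→b9/s1 VC-HIT; vc=[10,13,33,17]
#14 0x69→b13/s5 VC-HIT; vc=[10,53,33,17]
#15 0xaa→b21/s5 MISS; vc=[10,53,33,17,13]
#16 0x6e→b13/s5 VC-HIT; vc=[10,53,33,17,21]

VC = [10, 53, 33, 17, 21]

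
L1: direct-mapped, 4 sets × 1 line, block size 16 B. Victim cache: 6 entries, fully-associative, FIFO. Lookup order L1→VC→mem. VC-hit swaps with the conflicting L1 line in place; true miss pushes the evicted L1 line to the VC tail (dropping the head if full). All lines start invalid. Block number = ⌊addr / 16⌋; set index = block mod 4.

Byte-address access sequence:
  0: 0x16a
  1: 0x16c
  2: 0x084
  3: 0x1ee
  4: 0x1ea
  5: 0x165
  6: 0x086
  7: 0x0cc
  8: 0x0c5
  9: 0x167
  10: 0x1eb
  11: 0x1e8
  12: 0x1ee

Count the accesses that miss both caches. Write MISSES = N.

0: 0x16a (blk 22, set 2) → MISS  vc=[]
1: 0x16c (blk 22, set 2) → L1-HIT  vc=[]
2: 0x84 (blk 8, set 0) → MISS  vc=[]
3: 0x1ee (blk 30, set 2) → MISS  vc=[22]
4: 0x1ea (blk 30, set 2) → L1-HIT  vc=[22]
5: 0x165 (blk 22, set 2) → VC-HIT  vc=[30]
6: 0x86 (blk 8, set 0) → L1-HIT  vc=[30]
7: 0xcc (blk 12, set 0) → MISS  vc=[30, 8]
8: 0xc5 (blk 12, set 0) → L1-HIT  vc=[30, 8]
9: 0x167 (blk 22, set 2) → L1-HIT  vc=[30, 8]
10: 0x1eb (blk 30, set 2) → VC-HIT  vc=[22, 8]
11: 0x1e8 (blk 30, set 2) → L1-HIT  vc=[22, 8]
12: 0x1ee (blk 30, set 2) → L1-HIT  vc=[22, 8]

MISSES = 4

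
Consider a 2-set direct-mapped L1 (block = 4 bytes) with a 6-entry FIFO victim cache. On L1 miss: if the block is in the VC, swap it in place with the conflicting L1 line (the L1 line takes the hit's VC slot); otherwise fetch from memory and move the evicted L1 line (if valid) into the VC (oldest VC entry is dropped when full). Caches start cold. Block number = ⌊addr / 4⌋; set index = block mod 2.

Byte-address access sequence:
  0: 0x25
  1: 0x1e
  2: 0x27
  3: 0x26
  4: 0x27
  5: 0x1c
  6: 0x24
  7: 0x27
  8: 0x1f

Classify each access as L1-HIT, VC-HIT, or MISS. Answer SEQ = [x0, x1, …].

SEQ = [MISS, MISS, VC-HIT, L1-HIT, L1-HIT, VC-HIT, VC-HIT, L1-HIT, VC-HIT]

#0 0x25→b9/s1 MISS; vc=[]
#1 0x1e→b7/s1 MISS; vc=[9]
#2 0x27→b9/s1 VC-HIT; vc=[7]
#3 0x26→b9/s1 L1-HIT; vc=[7]
#4 0x27→b9/s1 L1-HIT; vc=[7]
#5 0x1c→b7/s1 VC-HIT; vc=[9]
#6 0x24→b9/s1 VC-HIT; vc=[7]
#7 0x27→b9/s1 L1-HIT; vc=[7]
#8 0x1f→b7/s1 VC-HIT; vc=[9]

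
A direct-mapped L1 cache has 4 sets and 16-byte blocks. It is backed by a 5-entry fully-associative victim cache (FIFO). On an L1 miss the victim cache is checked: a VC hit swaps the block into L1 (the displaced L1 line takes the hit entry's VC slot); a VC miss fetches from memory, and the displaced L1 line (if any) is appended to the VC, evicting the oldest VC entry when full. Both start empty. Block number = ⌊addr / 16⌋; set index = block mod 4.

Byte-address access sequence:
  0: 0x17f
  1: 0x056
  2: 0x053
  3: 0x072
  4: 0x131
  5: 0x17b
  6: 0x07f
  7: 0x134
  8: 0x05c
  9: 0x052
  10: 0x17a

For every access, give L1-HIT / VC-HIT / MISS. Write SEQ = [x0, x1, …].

SEQ = [MISS, MISS, L1-HIT, MISS, MISS, VC-HIT, VC-HIT, VC-HIT, L1-HIT, L1-HIT, VC-HIT]

0: 0x17f (blk 23, set 3) → MISS  vc=[]
1: 0x56 (blk 5, set 1) → MISS  vc=[]
2: 0x53 (blk 5, set 1) → L1-HIT  vc=[]
3: 0x72 (blk 7, set 3) → MISS  vc=[23]
4: 0x131 (blk 19, set 3) → MISS  vc=[23, 7]
5: 0x17b (blk 23, set 3) → VC-HIT  vc=[19, 7]
6: 0x7f (blk 7, set 3) → VC-HIT  vc=[19, 23]
7: 0x134 (blk 19, set 3) → VC-HIT  vc=[7, 23]
8: 0x5c (blk 5, set 1) → L1-HIT  vc=[7, 23]
9: 0x52 (blk 5, set 1) → L1-HIT  vc=[7, 23]
10: 0x17a (blk 23, set 3) → VC-HIT  vc=[7, 19]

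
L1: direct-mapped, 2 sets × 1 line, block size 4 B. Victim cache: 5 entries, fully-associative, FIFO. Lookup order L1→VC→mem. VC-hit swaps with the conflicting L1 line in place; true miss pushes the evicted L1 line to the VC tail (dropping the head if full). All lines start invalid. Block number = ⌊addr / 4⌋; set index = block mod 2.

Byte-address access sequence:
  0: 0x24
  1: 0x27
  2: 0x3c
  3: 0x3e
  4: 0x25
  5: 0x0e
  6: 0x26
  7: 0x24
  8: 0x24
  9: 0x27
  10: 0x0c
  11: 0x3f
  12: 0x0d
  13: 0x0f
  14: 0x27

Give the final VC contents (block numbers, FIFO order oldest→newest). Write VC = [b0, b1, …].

VC = [15, 3]

0: 0x24 (blk 9, set 1) → MISS  vc=[]
1: 0x27 (blk 9, set 1) → L1-HIT  vc=[]
2: 0x3c (blk 15, set 1) → MISS  vc=[9]
3: 0x3e (blk 15, set 1) → L1-HIT  vc=[9]
4: 0x25 (blk 9, set 1) → VC-HIT  vc=[15]
5: 0xe (blk 3, set 1) → MISS  vc=[15, 9]
6: 0x26 (blk 9, set 1) → VC-HIT  vc=[15, 3]
7: 0x24 (blk 9, set 1) → L1-HIT  vc=[15, 3]
8: 0x24 (blk 9, set 1) → L1-HIT  vc=[15, 3]
9: 0x27 (blk 9, set 1) → L1-HIT  vc=[15, 3]
10: 0xc (blk 3, set 1) → VC-HIT  vc=[15, 9]
11: 0x3f (blk 15, set 1) → VC-HIT  vc=[3, 9]
12: 0xd (blk 3, set 1) → VC-HIT  vc=[15, 9]
13: 0xf (blk 3, set 1) → L1-HIT  vc=[15, 9]
14: 0x27 (blk 9, set 1) → VC-HIT  vc=[15, 3]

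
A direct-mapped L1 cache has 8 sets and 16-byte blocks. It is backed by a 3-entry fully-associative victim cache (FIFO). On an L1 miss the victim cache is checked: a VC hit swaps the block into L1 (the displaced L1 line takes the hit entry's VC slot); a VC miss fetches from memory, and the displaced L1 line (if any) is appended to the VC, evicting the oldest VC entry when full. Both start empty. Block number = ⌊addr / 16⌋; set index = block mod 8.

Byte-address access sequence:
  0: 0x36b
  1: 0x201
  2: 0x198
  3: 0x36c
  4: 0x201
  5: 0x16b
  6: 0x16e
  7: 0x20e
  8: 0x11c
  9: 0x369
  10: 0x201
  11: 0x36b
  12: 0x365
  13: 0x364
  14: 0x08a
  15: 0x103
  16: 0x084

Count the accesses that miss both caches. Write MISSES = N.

MISSES = 7

  [0] addr=0x36b blk=54 s=6: MISS | VC []
  [1] addr=0x201 blk=32 s=0: MISS | VC []
  [2] addr=0x198 blk=25 s=1: MISS | VC []
  [3] addr=0x36c blk=54 s=6: L1-HIT | VC []
  [4] addr=0x201 blk=32 s=0: L1-HIT | VC []
  [5] addr=0x16b blk=22 s=6: MISS | VC [54]
  [6] addr=0x16e blk=22 s=6: L1-HIT | VC [54]
  [7] addr=0x20e blk=32 s=0: L1-HIT | VC [54]
  [8] addr=0x11c blk=17 s=1: MISS | VC [54, 25]
  [9] addr=0x369 blk=54 s=6: VC-HIT | VC [22, 25]
  [10] addr=0x201 blk=32 s=0: L1-HIT | VC [22, 25]
  [11] addr=0x36b blk=54 s=6: L1-HIT | VC [22, 25]
  [12] addr=0x365 blk=54 s=6: L1-HIT | VC [22, 25]
  [13] addr=0x364 blk=54 s=6: L1-HIT | VC [22, 25]
  [14] addr=0x8a blk=8 s=0: MISS | VC [22, 25, 32]
  [15] addr=0x103 blk=16 s=0: MISS | VC [25, 32, 8]
  [16] addr=0x84 blk=8 s=0: VC-HIT | VC [25, 32, 16]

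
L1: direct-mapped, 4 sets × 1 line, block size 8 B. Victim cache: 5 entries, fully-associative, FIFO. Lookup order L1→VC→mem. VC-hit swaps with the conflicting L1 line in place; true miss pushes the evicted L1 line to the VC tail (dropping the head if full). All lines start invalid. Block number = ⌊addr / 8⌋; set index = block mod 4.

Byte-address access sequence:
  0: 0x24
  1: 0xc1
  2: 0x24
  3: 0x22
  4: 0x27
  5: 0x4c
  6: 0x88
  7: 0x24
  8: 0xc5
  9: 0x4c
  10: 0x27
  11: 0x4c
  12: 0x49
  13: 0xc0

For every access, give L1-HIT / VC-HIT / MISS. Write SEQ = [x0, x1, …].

SEQ = [MISS, MISS, VC-HIT, L1-HIT, L1-HIT, MISS, MISS, L1-HIT, VC-HIT, VC-HIT, VC-HIT, L1-HIT, L1-HIT, VC-HIT]

  [0] addr=0x24 blk=4 s=0: MISS | VC []
  [1] addr=0xc1 blk=24 s=0: MISS | VC [4]
  [2] addr=0x24 blk=4 s=0: VC-HIT | VC [24]
  [3] addr=0x22 blk=4 s=0: L1-HIT | VC [24]
  [4] addr=0x27 blk=4 s=0: L1-HIT | VC [24]
  [5] addr=0x4c blk=9 s=1: MISS | VC [24]
  [6] addr=0x88 blk=17 s=1: MISS | VC [24, 9]
  [7] addr=0x24 blk=4 s=0: L1-HIT | VC [24, 9]
  [8] addr=0xc5 blk=24 s=0: VC-HIT | VC [4, 9]
  [9] addr=0x4c blk=9 s=1: VC-HIT | VC [4, 17]
  [10] addr=0x27 blk=4 s=0: VC-HIT | VC [24, 17]
  [11] addr=0x4c blk=9 s=1: L1-HIT | VC [24, 17]
  [12] addr=0x49 blk=9 s=1: L1-HIT | VC [24, 17]
  [13] addr=0xc0 blk=24 s=0: VC-HIT | VC [4, 17]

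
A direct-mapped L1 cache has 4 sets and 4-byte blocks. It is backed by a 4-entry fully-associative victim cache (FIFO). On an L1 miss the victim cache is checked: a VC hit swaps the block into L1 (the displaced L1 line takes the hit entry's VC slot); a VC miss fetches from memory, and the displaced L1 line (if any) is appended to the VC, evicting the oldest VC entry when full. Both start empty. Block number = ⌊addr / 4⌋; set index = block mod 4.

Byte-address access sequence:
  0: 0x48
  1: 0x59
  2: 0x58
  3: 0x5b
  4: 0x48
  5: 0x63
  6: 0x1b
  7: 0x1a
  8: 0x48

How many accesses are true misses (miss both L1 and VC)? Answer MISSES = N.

MISSES = 4

#0 0x48→b18/s2 MISS; vc=[]
#1 0x59→b22/s2 MISS; vc=[18]
#2 0x58→b22/s2 L1-HIT; vc=[18]
#3 0x5b→b22/s2 L1-HIT; vc=[18]
#4 0x48→b18/s2 VC-HIT; vc=[22]
#5 0x63→b24/s0 MISS; vc=[22]
#6 0x1b→b6/s2 MISS; vc=[22,18]
#7 0x1a→b6/s2 L1-HIT; vc=[22,18]
#8 0x48→b18/s2 VC-HIT; vc=[22,6]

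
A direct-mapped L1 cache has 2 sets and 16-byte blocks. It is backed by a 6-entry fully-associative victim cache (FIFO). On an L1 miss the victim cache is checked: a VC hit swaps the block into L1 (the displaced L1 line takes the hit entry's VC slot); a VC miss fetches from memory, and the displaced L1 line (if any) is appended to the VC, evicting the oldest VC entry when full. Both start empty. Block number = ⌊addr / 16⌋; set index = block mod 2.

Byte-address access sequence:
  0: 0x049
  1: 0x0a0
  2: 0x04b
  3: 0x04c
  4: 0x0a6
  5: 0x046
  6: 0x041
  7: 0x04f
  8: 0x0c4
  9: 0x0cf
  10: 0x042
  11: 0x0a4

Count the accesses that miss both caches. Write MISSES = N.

  [0] addr=0x49 blk=4 s=0: MISS | VC []
  [1] addr=0xa0 blk=10 s=0: MISS | VC [4]
  [2] addr=0x4b blk=4 s=0: VC-HIT | VC [10]
  [3] addr=0x4c blk=4 s=0: L1-HIT | VC [10]
  [4] addr=0xa6 blk=10 s=0: VC-HIT | VC [4]
  [5] addr=0x46 blk=4 s=0: VC-HIT | VC [10]
  [6] addr=0x41 blk=4 s=0: L1-HIT | VC [10]
  [7] addr=0x4f blk=4 s=0: L1-HIT | VC [10]
  [8] addr=0xc4 blk=12 s=0: MISS | VC [10, 4]
  [9] addr=0xcf blk=12 s=0: L1-HIT | VC [10, 4]
  [10] addr=0x42 blk=4 s=0: VC-HIT | VC [10, 12]
  [11] addr=0xa4 blk=10 s=0: VC-HIT | VC [4, 12]

MISSES = 3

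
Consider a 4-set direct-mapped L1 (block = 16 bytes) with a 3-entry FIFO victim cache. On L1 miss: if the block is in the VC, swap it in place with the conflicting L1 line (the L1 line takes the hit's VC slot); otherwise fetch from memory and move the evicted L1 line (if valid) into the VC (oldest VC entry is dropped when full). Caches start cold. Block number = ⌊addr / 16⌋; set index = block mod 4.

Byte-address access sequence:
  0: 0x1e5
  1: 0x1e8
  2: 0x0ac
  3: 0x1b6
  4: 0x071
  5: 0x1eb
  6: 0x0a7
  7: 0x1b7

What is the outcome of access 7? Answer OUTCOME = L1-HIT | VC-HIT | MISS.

0: 0x1e5 (blk 30, set 2) → MISS  vc=[]
1: 0x1e8 (blk 30, set 2) → L1-HIT  vc=[]
2: 0xac (blk 10, set 2) → MISS  vc=[30]
3: 0x1b6 (blk 27, set 3) → MISS  vc=[30]
4: 0x71 (blk 7, set 3) → MISS  vc=[30, 27]
5: 0x1eb (blk 30, set 2) → VC-HIT  vc=[10, 27]
6: 0xa7 (blk 10, set 2) → VC-HIT  vc=[30, 27]
7: 0x1b7 (blk 27, set 3) → VC-HIT  vc=[30, 7]

OUTCOME = VC-HIT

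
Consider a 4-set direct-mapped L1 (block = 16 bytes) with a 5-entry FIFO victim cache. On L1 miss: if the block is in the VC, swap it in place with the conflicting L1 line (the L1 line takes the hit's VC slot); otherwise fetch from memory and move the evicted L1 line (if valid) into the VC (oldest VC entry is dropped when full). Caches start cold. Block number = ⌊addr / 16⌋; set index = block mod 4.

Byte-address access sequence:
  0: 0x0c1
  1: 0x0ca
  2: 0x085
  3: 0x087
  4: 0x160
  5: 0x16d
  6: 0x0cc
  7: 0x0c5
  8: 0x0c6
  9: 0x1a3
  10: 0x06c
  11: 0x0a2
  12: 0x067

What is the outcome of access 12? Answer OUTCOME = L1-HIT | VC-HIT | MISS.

  [0] addr=0xc1 blk=12 s=0: MISS | VC []
  [1] addr=0xca blk=12 s=0: L1-HIT | VC []
  [2] addr=0x85 blk=8 s=0: MISS | VC [12]
  [3] addr=0x87 blk=8 s=0: L1-HIT | VC [12]
  [4] addr=0x160 blk=22 s=2: MISS | VC [12]
  [5] addr=0x16d blk=22 s=2: L1-HIT | VC [12]
  [6] addr=0xcc blk=12 s=0: VC-HIT | VC [8]
  [7] addr=0xc5 blk=12 s=0: L1-HIT | VC [8]
  [8] addr=0xc6 blk=12 s=0: L1-HIT | VC [8]
  [9] addr=0x1a3 blk=26 s=2: MISS | VC [8, 22]
  [10] addr=0x6c blk=6 s=2: MISS | VC [8, 22, 26]
  [11] addr=0xa2 blk=10 s=2: MISS | VC [8, 22, 26, 6]
  [12] addr=0x67 blk=6 s=2: VC-HIT | VC [8, 22, 26, 10]

OUTCOME = VC-HIT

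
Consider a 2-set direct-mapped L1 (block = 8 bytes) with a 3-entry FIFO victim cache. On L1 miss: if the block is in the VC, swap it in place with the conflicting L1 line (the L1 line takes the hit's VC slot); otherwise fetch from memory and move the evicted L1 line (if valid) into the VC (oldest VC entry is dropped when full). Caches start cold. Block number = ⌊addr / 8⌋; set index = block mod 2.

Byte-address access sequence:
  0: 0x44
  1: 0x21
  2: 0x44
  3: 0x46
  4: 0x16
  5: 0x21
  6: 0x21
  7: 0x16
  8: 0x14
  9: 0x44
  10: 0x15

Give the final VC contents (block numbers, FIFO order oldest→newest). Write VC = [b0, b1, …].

0: 0x44 (blk 8, set 0) → MISS  vc=[]
1: 0x21 (blk 4, set 0) → MISS  vc=[8]
2: 0x44 (blk 8, set 0) → VC-HIT  vc=[4]
3: 0x46 (blk 8, set 0) → L1-HIT  vc=[4]
4: 0x16 (blk 2, set 0) → MISS  vc=[4, 8]
5: 0x21 (blk 4, set 0) → VC-HIT  vc=[2, 8]
6: 0x21 (blk 4, set 0) → L1-HIT  vc=[2, 8]
7: 0x16 (blk 2, set 0) → VC-HIT  vc=[4, 8]
8: 0x14 (blk 2, set 0) → L1-HIT  vc=[4, 8]
9: 0x44 (blk 8, set 0) → VC-HIT  vc=[4, 2]
10: 0x15 (blk 2, set 0) → VC-HIT  vc=[4, 8]

VC = [4, 8]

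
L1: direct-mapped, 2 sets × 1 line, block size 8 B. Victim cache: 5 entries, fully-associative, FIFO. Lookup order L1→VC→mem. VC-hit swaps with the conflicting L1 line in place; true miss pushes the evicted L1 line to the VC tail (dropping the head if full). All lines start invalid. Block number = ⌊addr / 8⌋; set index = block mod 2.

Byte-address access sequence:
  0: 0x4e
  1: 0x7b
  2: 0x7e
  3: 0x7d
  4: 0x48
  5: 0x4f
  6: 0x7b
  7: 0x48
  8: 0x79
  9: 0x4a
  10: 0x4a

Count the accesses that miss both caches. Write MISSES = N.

MISSES = 2

0: 0x4e (blk 9, set 1) → MISS  vc=[]
1: 0x7b (blk 15, set 1) → MISS  vc=[9]
2: 0x7e (blk 15, set 1) → L1-HIT  vc=[9]
3: 0x7d (blk 15, set 1) → L1-HIT  vc=[9]
4: 0x48 (blk 9, set 1) → VC-HIT  vc=[15]
5: 0x4f (blk 9, set 1) → L1-HIT  vc=[15]
6: 0x7b (blk 15, set 1) → VC-HIT  vc=[9]
7: 0x48 (blk 9, set 1) → VC-HIT  vc=[15]
8: 0x79 (blk 15, set 1) → VC-HIT  vc=[9]
9: 0x4a (blk 9, set 1) → VC-HIT  vc=[15]
10: 0x4a (blk 9, set 1) → L1-HIT  vc=[15]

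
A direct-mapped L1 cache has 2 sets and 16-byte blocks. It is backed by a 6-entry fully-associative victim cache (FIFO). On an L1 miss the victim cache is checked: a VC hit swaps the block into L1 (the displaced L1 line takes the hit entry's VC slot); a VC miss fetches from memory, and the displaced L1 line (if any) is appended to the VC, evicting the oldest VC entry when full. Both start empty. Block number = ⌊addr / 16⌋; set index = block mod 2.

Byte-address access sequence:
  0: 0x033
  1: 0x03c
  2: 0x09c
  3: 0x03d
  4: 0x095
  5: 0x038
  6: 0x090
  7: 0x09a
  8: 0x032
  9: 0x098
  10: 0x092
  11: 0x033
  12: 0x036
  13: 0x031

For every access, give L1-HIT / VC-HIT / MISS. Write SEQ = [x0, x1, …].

#0 0x33→b3/s1 MISS; vc=[]
#1 0x3c→b3/s1 L1-HIT; vc=[]
#2 0x9c→b9/s1 MISS; vc=[3]
#3 0x3d→b3/s1 VC-HIT; vc=[9]
#4 0x95→b9/s1 VC-HIT; vc=[3]
#5 0x38→b3/s1 VC-HIT; vc=[9]
#6 0x90→b9/s1 VC-HIT; vc=[3]
#7 0x9a→b9/s1 L1-HIT; vc=[3]
#8 0x32→b3/s1 VC-HIT; vc=[9]
#9 0x98→b9/s1 VC-HIT; vc=[3]
#10 0x92→b9/s1 L1-HIT; vc=[3]
#11 0x33→b3/s1 VC-HIT; vc=[9]
#12 0x36→b3/s1 L1-HIT; vc=[9]
#13 0x31→b3/s1 L1-HIT; vc=[9]

SEQ = [MISS, L1-HIT, MISS, VC-HIT, VC-HIT, VC-HIT, VC-HIT, L1-HIT, VC-HIT, VC-HIT, L1-HIT, VC-HIT, L1-HIT, L1-HIT]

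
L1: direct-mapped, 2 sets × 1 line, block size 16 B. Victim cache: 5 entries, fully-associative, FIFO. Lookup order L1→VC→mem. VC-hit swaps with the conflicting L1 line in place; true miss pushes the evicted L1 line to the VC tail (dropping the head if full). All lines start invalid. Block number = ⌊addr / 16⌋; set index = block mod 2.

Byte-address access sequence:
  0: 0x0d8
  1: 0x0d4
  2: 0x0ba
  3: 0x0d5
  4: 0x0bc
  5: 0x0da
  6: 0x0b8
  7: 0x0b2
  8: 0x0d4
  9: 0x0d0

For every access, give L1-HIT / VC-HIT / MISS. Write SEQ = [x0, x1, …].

SEQ = [MISS, L1-HIT, MISS, VC-HIT, VC-HIT, VC-HIT, VC-HIT, L1-HIT, VC-HIT, L1-HIT]

  [0] addr=0xd8 blk=13 s=1: MISS | VC []
  [1] addr=0xd4 blk=13 s=1: L1-HIT | VC []
  [2] addr=0xba blk=11 s=1: MISS | VC [13]
  [3] addr=0xd5 blk=13 s=1: VC-HIT | VC [11]
  [4] addr=0xbc blk=11 s=1: VC-HIT | VC [13]
  [5] addr=0xda blk=13 s=1: VC-HIT | VC [11]
  [6] addr=0xb8 blk=11 s=1: VC-HIT | VC [13]
  [7] addr=0xb2 blk=11 s=1: L1-HIT | VC [13]
  [8] addr=0xd4 blk=13 s=1: VC-HIT | VC [11]
  [9] addr=0xd0 blk=13 s=1: L1-HIT | VC [11]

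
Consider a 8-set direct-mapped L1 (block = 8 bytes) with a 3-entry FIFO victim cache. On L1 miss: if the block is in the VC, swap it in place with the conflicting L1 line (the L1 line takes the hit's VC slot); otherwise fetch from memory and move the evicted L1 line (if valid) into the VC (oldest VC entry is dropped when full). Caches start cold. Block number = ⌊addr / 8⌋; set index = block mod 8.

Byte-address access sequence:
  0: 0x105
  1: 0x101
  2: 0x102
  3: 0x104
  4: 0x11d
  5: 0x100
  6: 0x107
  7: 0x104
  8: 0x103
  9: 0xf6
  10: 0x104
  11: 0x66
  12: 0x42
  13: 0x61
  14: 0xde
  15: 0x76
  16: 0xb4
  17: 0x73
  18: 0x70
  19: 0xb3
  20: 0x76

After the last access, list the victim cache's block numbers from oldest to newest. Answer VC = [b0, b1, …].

#0 0x105→b32/s0 MISS; vc=[]
#1 0x101→b32/s0 L1-HIT; vc=[]
#2 0x102→b32/s0 L1-HIT; vc=[]
#3 0x104→b32/s0 L1-HIT; vc=[]
#4 0x11d→b35/s3 MISS; vc=[]
#5 0x100→b32/s0 L1-HIT; vc=[]
#6 0x107→b32/s0 L1-HIT; vc=[]
#7 0x104→b32/s0 L1-HIT; vc=[]
#8 0x103→b32/s0 L1-HIT; vc=[]
#9 0xf6→b30/s6 MISS; vc=[]
#10 0x104→b32/s0 L1-HIT; vc=[]
#11 0x66→b12/s4 MISS; vc=[]
#12 0x42→b8/s0 MISS; vc=[32]
#13 0x61→b12/s4 L1-HIT; vc=[32]
#14 0xde→b27/s3 MISS; vc=[32,35]
#15 0x76→b14/s6 MISS; vc=[32,35,30]
#16 0xb4→b22/s6 MISS; vc=[35,30,14]
#17 0x73→b14/s6 VC-HIT; vc=[35,30,22]
#18 0x70→b14/s6 L1-HIT; vc=[35,30,22]
#19 0xb3→b22/s6 VC-HIT; vc=[35,30,14]
#20 0x76→b14/s6 VC-HIT; vc=[35,30,22]

VC = [35, 30, 22]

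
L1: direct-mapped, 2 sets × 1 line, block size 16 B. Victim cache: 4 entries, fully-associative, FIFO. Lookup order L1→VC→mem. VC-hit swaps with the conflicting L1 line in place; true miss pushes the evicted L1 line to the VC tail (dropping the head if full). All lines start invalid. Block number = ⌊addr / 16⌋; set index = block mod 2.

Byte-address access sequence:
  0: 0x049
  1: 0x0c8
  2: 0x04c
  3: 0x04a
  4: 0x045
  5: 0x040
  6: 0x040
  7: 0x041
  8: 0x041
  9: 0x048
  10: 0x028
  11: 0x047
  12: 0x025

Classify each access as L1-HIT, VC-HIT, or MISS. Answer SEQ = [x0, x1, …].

0: 0x49 (blk 4, set 0) → MISS  vc=[]
1: 0xc8 (blk 12, set 0) → MISS  vc=[4]
2: 0x4c (blk 4, set 0) → VC-HIT  vc=[12]
3: 0x4a (blk 4, set 0) → L1-HIT  vc=[12]
4: 0x45 (blk 4, set 0) → L1-HIT  vc=[12]
5: 0x40 (blk 4, set 0) → L1-HIT  vc=[12]
6: 0x40 (blk 4, set 0) → L1-HIT  vc=[12]
7: 0x41 (blk 4, set 0) → L1-HIT  vc=[12]
8: 0x41 (blk 4, set 0) → L1-HIT  vc=[12]
9: 0x48 (blk 4, set 0) → L1-HIT  vc=[12]
10: 0x28 (blk 2, set 0) → MISS  vc=[12, 4]
11: 0x47 (blk 4, set 0) → VC-HIT  vc=[12, 2]
12: 0x25 (blk 2, set 0) → VC-HIT  vc=[12, 4]

SEQ = [MISS, MISS, VC-HIT, L1-HIT, L1-HIT, L1-HIT, L1-HIT, L1-HIT, L1-HIT, L1-HIT, MISS, VC-HIT, VC-HIT]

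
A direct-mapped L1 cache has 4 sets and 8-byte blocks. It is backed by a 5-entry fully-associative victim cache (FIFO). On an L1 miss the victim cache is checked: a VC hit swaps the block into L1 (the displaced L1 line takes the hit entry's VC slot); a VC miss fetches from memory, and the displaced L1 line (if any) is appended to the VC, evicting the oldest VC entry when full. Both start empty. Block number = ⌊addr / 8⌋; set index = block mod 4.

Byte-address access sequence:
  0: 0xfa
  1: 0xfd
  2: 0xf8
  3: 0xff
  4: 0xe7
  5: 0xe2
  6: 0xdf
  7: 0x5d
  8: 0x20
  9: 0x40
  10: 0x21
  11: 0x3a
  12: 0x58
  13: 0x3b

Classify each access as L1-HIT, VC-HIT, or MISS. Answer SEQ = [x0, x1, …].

#0 0xfa→b31/s3 MISS; vc=[]
#1 0xfd→b31/s3 L1-HIT; vc=[]
#2 0xf8→b31/s3 L1-HIT; vc=[]
#3 0xff→b31/s3 L1-HIT; vc=[]
#4 0xe7→b28/s0 MISS; vc=[]
#5 0xe2→b28/s0 L1-HIT; vc=[]
#6 0xdf→b27/s3 MISS; vc=[31]
#7 0x5d→b11/s3 MISS; vc=[31,27]
#8 0x20→b4/s0 MISS; vc=[31,27,28]
#9 0x40→b8/s0 MISS; vc=[31,27,28,4]
#10 0x21→b4/s0 VC-HIT; vc=[31,27,28,8]
#11 0x3a→b7/s3 MISS; vc=[31,27,28,8,11]
#12 0x58→b11/s3 VC-HIT; vc=[31,27,28,8,7]
#13 0x3b→b7/s3 VC-HIT; vc=[31,27,28,8,11]

SEQ = [MISS, L1-HIT, L1-HIT, L1-HIT, MISS, L1-HIT, MISS, MISS, MISS, MISS, VC-HIT, MISS, VC-HIT, VC-HIT]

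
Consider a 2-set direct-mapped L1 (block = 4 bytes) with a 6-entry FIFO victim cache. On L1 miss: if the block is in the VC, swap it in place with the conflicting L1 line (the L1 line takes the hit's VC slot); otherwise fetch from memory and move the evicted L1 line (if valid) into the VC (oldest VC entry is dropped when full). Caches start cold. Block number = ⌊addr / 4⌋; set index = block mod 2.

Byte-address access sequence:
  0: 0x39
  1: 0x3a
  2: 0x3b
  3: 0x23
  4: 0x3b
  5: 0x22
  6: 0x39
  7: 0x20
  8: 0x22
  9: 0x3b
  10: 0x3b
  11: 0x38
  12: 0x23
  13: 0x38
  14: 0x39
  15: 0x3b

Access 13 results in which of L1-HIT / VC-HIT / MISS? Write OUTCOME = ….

0: 0x39 (blk 14, set 0) → MISS  vc=[]
1: 0x3a (blk 14, set 0) → L1-HIT  vc=[]
2: 0x3b (blk 14, set 0) → L1-HIT  vc=[]
3: 0x23 (blk 8, set 0) → MISS  vc=[14]
4: 0x3b (blk 14, set 0) → VC-HIT  vc=[8]
5: 0x22 (blk 8, set 0) → VC-HIT  vc=[14]
6: 0x39 (blk 14, set 0) → VC-HIT  vc=[8]
7: 0x20 (blk 8, set 0) → VC-HIT  vc=[14]
8: 0x22 (blk 8, set 0) → L1-HIT  vc=[14]
9: 0x3b (blk 14, set 0) → VC-HIT  vc=[8]
10: 0x3b (blk 14, set 0) → L1-HIT  vc=[8]
11: 0x38 (blk 14, set 0) → L1-HIT  vc=[8]
12: 0x23 (blk 8, set 0) → VC-HIT  vc=[14]
13: 0x38 (blk 14, set 0) → VC-HIT  vc=[8]
14: 0x39 (blk 14, set 0) → L1-HIT  vc=[8]
15: 0x3b (blk 14, set 0) → L1-HIT  vc=[8]

OUTCOME = VC-HIT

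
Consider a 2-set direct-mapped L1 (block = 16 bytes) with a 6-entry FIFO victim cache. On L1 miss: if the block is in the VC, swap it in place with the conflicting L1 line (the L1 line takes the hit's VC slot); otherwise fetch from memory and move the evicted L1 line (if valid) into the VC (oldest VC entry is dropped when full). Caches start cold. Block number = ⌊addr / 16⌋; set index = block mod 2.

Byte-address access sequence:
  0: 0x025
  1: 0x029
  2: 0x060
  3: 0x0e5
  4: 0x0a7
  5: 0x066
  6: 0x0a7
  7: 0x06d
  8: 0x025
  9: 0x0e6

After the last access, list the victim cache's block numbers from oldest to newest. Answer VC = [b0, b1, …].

VC = [6, 10, 2]

  [0] addr=0x25 blk=2 s=0: MISS | VC []
  [1] addr=0x29 blk=2 s=0: L1-HIT | VC []
  [2] addr=0x60 blk=6 s=0: MISS | VC [2]
  [3] addr=0xe5 blk=14 s=0: MISS | VC [2, 6]
  [4] addr=0xa7 blk=10 s=0: MISS | VC [2, 6, 14]
  [5] addr=0x66 blk=6 s=0: VC-HIT | VC [2, 10, 14]
  [6] addr=0xa7 blk=10 s=0: VC-HIT | VC [2, 6, 14]
  [7] addr=0x6d blk=6 s=0: VC-HIT | VC [2, 10, 14]
  [8] addr=0x25 blk=2 s=0: VC-HIT | VC [6, 10, 14]
  [9] addr=0xe6 blk=14 s=0: VC-HIT | VC [6, 10, 2]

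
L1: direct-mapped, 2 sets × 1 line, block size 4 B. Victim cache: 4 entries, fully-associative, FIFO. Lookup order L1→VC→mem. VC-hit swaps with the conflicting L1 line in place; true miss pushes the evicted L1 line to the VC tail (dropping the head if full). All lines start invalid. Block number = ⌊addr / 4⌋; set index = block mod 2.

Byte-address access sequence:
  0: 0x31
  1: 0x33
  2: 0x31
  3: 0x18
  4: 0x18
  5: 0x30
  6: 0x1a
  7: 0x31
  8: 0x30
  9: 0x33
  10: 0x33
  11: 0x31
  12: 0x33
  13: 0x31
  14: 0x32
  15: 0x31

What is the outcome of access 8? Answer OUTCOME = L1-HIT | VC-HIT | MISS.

#0 0x31→b12/s0 MISS; vc=[]
#1 0x33→b12/s0 L1-HIT; vc=[]
#2 0x31→b12/s0 L1-HIT; vc=[]
#3 0x18→b6/s0 MISS; vc=[12]
#4 0x18→b6/s0 L1-HIT; vc=[12]
#5 0x30→b12/s0 VC-HIT; vc=[6]
#6 0x1a→b6/s0 VC-HIT; vc=[12]
#7 0x31→b12/s0 VC-HIT; vc=[6]
#8 0x30→b12/s0 L1-HIT; vc=[6]
#9 0x33→b12/s0 L1-HIT; vc=[6]
#10 0x33→b12/s0 L1-HIT; vc=[6]
#11 0x31→b12/s0 L1-HIT; vc=[6]
#12 0x33→b12/s0 L1-HIT; vc=[6]
#13 0x31→b12/s0 L1-HIT; vc=[6]
#14 0x32→b12/s0 L1-HIT; vc=[6]
#15 0x31→b12/s0 L1-HIT; vc=[6]

OUTCOME = L1-HIT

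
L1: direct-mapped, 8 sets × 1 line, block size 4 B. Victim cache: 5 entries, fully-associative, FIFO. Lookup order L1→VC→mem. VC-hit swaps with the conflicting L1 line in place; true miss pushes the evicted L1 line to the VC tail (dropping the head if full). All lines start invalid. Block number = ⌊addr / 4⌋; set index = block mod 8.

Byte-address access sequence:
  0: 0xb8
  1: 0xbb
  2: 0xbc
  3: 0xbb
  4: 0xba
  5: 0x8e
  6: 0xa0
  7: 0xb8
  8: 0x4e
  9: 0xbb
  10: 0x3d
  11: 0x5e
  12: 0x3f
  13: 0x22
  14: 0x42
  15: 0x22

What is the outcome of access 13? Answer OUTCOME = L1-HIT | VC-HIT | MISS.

  [0] addr=0xb8 blk=46 s=6: MISS | VC []
  [1] addr=0xbb blk=46 s=6: L1-HIT | VC []
  [2] addr=0xbc blk=47 s=7: MISS | VC []
  [3] addr=0xbb blk=46 s=6: L1-HIT | VC []
  [4] addr=0xba blk=46 s=6: L1-HIT | VC []
  [5] addr=0x8e blk=35 s=3: MISS | VC []
  [6] addr=0xa0 blk=40 s=0: MISS | VC []
  [7] addr=0xb8 blk=46 s=6: L1-HIT | VC []
  [8] addr=0x4e blk=19 s=3: MISS | VC [35]
  [9] addr=0xbb blk=46 s=6: L1-HIT | VC [35]
  [10] addr=0x3d blk=15 s=7: MISS | VC [35, 47]
  [11] addr=0x5e blk=23 s=7: MISS | VC [35, 47, 15]
  [12] addr=0x3f blk=15 s=7: VC-HIT | VC [35, 47, 23]
  [13] addr=0x22 blk=8 s=0: MISS | VC [35, 47, 23, 40]
  [14] addr=0x42 blk=16 s=0: MISS | VC [35, 47, 23, 40, 8]
  [15] addr=0x22 blk=8 s=0: VC-HIT | VC [35, 47, 23, 40, 16]

OUTCOME = MISS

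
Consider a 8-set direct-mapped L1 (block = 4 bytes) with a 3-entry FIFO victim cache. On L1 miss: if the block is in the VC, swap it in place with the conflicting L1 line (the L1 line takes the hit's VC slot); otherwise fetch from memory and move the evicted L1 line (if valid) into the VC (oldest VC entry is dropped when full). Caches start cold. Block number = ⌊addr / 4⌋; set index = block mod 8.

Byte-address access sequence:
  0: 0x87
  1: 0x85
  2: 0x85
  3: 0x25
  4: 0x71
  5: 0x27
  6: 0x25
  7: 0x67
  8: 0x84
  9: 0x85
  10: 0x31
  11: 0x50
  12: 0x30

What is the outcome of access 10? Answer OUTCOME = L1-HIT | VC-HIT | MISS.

OUTCOME = MISS

  [0] addr=0x87 blk=33 s=1: MISS | VC []
  [1] addr=0x85 blk=33 s=1: L1-HIT | VC []
  [2] addr=0x85 blk=33 s=1: L1-HIT | VC []
  [3] addr=0x25 blk=9 s=1: MISS | VC [33]
  [4] addr=0x71 blk=28 s=4: MISS | VC [33]
  [5] addr=0x27 blk=9 s=1: L1-HIT | VC [33]
  [6] addr=0x25 blk=9 s=1: L1-HIT | VC [33]
  [7] addr=0x67 blk=25 s=1: MISS | VC [33, 9]
  [8] addr=0x84 blk=33 s=1: VC-HIT | VC [25, 9]
  [9] addr=0x85 blk=33 s=1: L1-HIT | VC [25, 9]
  [10] addr=0x31 blk=12 s=4: MISS | VC [25, 9, 28]
  [11] addr=0x50 blk=20 s=4: MISS | VC [9, 28, 12]
  [12] addr=0x30 blk=12 s=4: VC-HIT | VC [9, 28, 20]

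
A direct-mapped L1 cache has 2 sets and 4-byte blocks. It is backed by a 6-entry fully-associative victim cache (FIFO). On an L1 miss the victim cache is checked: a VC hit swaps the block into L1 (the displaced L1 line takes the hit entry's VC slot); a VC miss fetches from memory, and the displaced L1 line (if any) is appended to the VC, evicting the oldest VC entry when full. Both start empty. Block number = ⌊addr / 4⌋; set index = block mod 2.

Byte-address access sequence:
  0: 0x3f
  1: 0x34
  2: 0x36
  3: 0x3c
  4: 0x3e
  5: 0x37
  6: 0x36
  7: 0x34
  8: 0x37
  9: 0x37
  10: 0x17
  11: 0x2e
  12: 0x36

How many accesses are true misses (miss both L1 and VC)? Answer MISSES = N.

#0 0x3f→b15/s1 MISS; vc=[]
#1 0x34→b13/s1 MISS; vc=[15]
#2 0x36→b13/s1 L1-HIT; vc=[15]
#3 0x3c→b15/s1 VC-HIT; vc=[13]
#4 0x3e→b15/s1 L1-HIT; vc=[13]
#5 0x37→b13/s1 VC-HIT; vc=[15]
#6 0x36→b13/s1 L1-HIT; vc=[15]
#7 0x34→b13/s1 L1-HIT; vc=[15]
#8 0x37→b13/s1 L1-HIT; vc=[15]
#9 0x37→b13/s1 L1-HIT; vc=[15]
#10 0x17→b5/s1 MISS; vc=[15,13]
#11 0x2e→b11/s1 MISS; vc=[15,13,5]
#12 0x36→b13/s1 VC-HIT; vc=[15,11,5]

MISSES = 4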